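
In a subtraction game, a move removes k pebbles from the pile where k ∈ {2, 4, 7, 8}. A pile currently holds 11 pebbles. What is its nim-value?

Grundy values for subtraction set {2, 4, 7, 8}:
g(0) = mex{} = 0
g(1) = mex{} = 0
g(2) = mex{0} = 1
g(3) = mex{0} = 1
g(4) = mex{0,1} = 2
g(5) = mex{0,1} = 2
g(6) = mex{1,2} = 0
g(7) = mex{0,1,2} = 3
g(8) = mex{0,2} = 1
g(9) = mex{0,1,2,3} = 4
g(10) = mex{0,1} = 2
g(11) = mex{1,2,3,4} = 0
So g(11) = 0.

0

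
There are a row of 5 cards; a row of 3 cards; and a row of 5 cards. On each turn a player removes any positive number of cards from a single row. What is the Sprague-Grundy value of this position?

3

Nim-sum: 5 XOR 3 XOR 5 = 3.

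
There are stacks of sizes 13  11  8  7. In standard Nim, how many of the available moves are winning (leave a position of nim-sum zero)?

Compute the nim-sum pairwise:
13 ^ 11 = 6
6 ^ 8 = 14
14 ^ 7 = 9
The overall nim-sum is X = 9. A stack of size p has a winning move iff p XOR X < p (reduce it to p XOR X).
  13: 13 XOR 9 = 4 < 13 — winning move (to 4).
  11: 11 XOR 9 = 2 < 11 — winning move (to 2).
  8: 8 XOR 9 = 1 < 8 — winning move (to 1).
  7: 7 XOR 9 = 14 ≥ 7 — no move.
That gives 3 winning moves.

3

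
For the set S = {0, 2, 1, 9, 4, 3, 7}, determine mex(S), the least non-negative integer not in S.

The values 0, 1, 2, 3, 4 are all present; 5 is the first non-negative integer missing from the set.

5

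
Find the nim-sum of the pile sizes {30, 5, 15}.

Bitwise XOR of the heap sizes:
  11110  (30)
  00101  (5)
  01111  (15)
  -----
  10100  (20)

20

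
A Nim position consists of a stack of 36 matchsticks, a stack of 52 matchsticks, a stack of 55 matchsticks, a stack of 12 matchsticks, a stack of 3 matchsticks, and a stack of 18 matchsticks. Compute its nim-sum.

58

Compute the nim-sum pairwise:
36 ⊕ 52 = 16
16 ⊕ 55 = 39
39 ⊕ 12 = 43
43 ⊕ 3 = 40
40 ⊕ 18 = 58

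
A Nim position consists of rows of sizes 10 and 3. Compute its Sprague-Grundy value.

Compute the nim-sum pairwise:
10 ^ 3 = 9

9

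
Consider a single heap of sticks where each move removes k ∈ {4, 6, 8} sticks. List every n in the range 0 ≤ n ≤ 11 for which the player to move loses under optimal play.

Compute g(0), g(1), … for moves {4, 6, 8}:
g(0) = mex{} = 0
g(1) = mex{} = 0
g(2) = mex{} = 0
g(3) = mex{} = 0
g(4) = mex{0} = 1
g(5) = mex{0} = 1
g(6) = mex{0} = 1
g(7) = mex{0} = 1
g(8) = mex{0,1} = 2
g(9) = mex{0,1} = 2
g(10) = mex{0,1} = 2
g(11) = mex{0,1} = 2
The P-positions (g = 0) in 0..11 are 0, 1, 2, 3.

0, 1, 2, 3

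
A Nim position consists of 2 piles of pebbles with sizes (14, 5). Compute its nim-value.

11

Bitwise XOR of the heap sizes:
  1110  (14)
  0101  (5)
  ----
  1011  (11)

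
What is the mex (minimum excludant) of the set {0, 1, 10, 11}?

2

The values 0, 1 are all present; 2 is the first non-negative integer missing from the set.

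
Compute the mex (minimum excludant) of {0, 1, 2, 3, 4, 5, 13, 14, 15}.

The values 0, 1, 2, 3, 4, 5 are all present; 6 is the first non-negative integer missing from the set.

6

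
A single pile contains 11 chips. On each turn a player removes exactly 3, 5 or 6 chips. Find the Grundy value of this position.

0

Build the Grundy sequence with g(k) = mex{g(k−s) : s ∈ {3, 5, 6}, s ≤ k}:
k:     0  1  2  3  4  5  6  7  8  9 10 11
g(k):  0  0  0  1  1  1  2  2  2  0  0  0
So g(11) = 0.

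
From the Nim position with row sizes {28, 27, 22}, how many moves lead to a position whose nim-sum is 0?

Bitwise XOR of the heap sizes:
  11100  (28)
  11011  (27)
  10110  (22)
  -----
  10001  (17)
The overall nim-sum is X = 17. A row of size p has a winning move iff p XOR X < p (reduce it to p XOR X).
  28: 28 XOR 17 = 13 < 28 — winning move (to 13).
  27: 27 XOR 17 = 10 < 27 — winning move (to 10).
  22: 22 XOR 17 = 7 < 22 — winning move (to 7).
That gives 3 winning moves.

3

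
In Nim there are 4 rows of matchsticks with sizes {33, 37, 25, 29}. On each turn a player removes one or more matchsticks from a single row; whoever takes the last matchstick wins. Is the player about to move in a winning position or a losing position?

Losing position

Nim-sum: 33 XOR 37 XOR 25 XOR 29 = 0.
The nim-sum is 0, so this is a P-position: the player to move is in a losing position under optimal play.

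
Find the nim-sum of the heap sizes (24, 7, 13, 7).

Compute the nim-sum pairwise:
24 ^ 7 = 31
31 ^ 13 = 18
18 ^ 7 = 21

21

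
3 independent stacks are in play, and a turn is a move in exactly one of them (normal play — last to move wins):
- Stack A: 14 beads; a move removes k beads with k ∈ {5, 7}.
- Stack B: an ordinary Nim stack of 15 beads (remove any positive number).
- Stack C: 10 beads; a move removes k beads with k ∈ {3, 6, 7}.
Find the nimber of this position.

15

Build the Grundy sequence for stack A with g(k) = mex{g(k−s) : s ∈ {5, 7}, s ≤ k}:
g(0) = mex{} = 0
g(1) = mex{} = 0
g(2) = mex{} = 0
g(3) = mex{} = 0
g(4) = mex{} = 0
g(5) = mex{0} = 1
g(6) = mex{0} = 1
g(7) = mex{0} = 1
g(8) = mex{0} = 1
g(9) = mex{0} = 1
g(10) = mex{0,1} = 2
g(11) = mex{0,1} = 2
g(12) = mex{1} = 0
g(13) = mex{1} = 0
g(14) = mex{1} = 0
So g(14) = 0.
Stack B is a plain Nim stack of size 15, so its Grundy value is 15.
Grundy values for stack C (subtraction set {3, 6, 7}):
k:     0  1  2  3  4  5  6  7  8  9 10
g(k):  0  0  0  1  1  1  2  2  2  3  0
So g(10) = 0.
The value of a disjunctive sum is the nim-sum of the parts.
Combined value = 0 XOR 15 XOR 0 = 15.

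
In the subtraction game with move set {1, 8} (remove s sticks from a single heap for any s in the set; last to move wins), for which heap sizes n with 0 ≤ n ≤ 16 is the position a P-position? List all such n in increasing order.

0, 2, 4, 6, 9, 11, 13, 15

Build the Grundy sequence with g(k) = mex{g(k−s) : s ∈ {1, 8}, s ≤ k}:
k:     0  1  2  3  4  5  6  7  8  9 10 11 12 13 14 15 16
g(k):  0  1  0  1  0  1  0  1  2  0  1  0  1  0  1  0  1
The P-positions (g = 0) in 0..16 are 0, 2, 4, 6, 9, 11, 13, 15.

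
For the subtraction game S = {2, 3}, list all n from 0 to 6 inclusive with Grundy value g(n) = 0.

0, 1, 5, 6

Build the Grundy sequence with g(k) = mex{g(k−s) : s ∈ {2, 3}, s ≤ k}:
k:     0  1  2  3  4  5  6
g(k):  0  0  1  1  2  0  0
The P-positions (g = 0) in 0..6 are 0, 1, 5, 6.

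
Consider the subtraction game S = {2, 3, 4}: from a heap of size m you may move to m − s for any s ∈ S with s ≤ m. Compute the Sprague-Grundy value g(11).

2

Grundy values for subtraction set {2, 3, 4}:
k:     0  1  2  3  4  5  6  7  8  9 10 11
g(k):  0  0  1  1  2  2  0  0  1  1  2  2
So g(11) = 2.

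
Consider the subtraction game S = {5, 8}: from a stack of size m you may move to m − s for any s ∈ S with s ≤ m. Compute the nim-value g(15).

0

Build the Grundy sequence with g(k) = mex{g(k−s) : s ∈ {5, 8}, s ≤ k}:
k:     0  1  2  3  4  5  6  7  8  9 10 11 12 13 14 15
g(k):  0  0  0  0  0  1  1  1  1  1  2  2  2  0  0  0
So g(15) = 0.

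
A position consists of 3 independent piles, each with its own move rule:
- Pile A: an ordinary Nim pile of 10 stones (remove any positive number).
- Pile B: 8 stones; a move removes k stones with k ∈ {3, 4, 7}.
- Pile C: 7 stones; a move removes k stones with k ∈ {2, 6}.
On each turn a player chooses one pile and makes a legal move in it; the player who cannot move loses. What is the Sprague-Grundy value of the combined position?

9

Pile A is a plain Nim pile of size 10, so its Grundy value is 10.
Grundy values for pile B (subtraction set {3, 4, 7}):
k:     0  1  2  3  4  5  6  7  8
g(k):  0  0  0  1  1  1  2  2  2
So g(8) = 2.
Build the Grundy sequence for pile C with g(k) = mex{g(k−s) : s ∈ {2, 6}, s ≤ k}:
k:     0  1  2  3  4  5  6  7
g(k):  0  0  1  1  0  0  1  1
So g(7) = 1.
The value of a disjunctive sum is the nim-sum of the parts.
Combined value = 10 ⊕ 2 ⊕ 1 = 9.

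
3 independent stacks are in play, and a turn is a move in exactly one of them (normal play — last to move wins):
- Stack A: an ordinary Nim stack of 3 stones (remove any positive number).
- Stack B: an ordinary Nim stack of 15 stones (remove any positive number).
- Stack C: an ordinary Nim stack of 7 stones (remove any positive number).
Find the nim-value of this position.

11

Stack A is a plain Nim stack of size 3, so its Grundy value is 3.
Stack B is a plain Nim stack of size 15, so its Grundy value is 15.
Stack C is a plain Nim stack of size 7, so its Grundy value is 7.
The value of a disjunctive sum is the nim-sum of the parts.
Combined value = 3 ⊕ 15 ⊕ 7 = 11.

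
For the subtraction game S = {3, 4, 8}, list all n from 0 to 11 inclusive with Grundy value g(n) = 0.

Build the Grundy sequence with g(k) = mex{g(k−s) : s ∈ {3, 4, 8}, s ≤ k}:
k:     0  1  2  3  4  5  6  7  8  9 10 11
g(k):  0  0  0  1  1  1  2  0  2  3  1  3
The P-positions (g = 0) in 0..11 are 0, 1, 2, 7.

0, 1, 2, 7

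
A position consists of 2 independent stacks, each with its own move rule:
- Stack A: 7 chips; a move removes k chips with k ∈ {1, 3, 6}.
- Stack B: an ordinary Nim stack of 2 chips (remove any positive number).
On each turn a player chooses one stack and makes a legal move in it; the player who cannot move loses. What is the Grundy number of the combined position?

1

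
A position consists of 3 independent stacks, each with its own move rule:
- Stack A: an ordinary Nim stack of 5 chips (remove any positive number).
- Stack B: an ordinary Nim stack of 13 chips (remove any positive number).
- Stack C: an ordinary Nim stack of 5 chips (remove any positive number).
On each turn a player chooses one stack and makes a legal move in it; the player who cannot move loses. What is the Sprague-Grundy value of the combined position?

Stack A is a plain Nim stack of size 5, so its Grundy value is 5.
Stack B is a plain Nim stack of size 13, so its Grundy value is 13.
Stack C is a plain Nim stack of size 5, so its Grundy value is 5.
The value of a disjunctive sum is the nim-sum of the parts.
Combined value = 5 XOR 13 XOR 5 = 13.

13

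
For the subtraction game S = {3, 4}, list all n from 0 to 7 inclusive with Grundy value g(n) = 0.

0, 1, 2, 7

Build the Grundy sequence with g(k) = mex{g(k−s) : s ∈ {3, 4}, s ≤ k}:
g(0) = mex{} = 0
g(1) = mex{} = 0
g(2) = mex{} = 0
g(3) = mex{0} = 1
g(4) = mex{0} = 1
g(5) = mex{0} = 1
g(6) = mex{0,1} = 2
g(7) = mex{1} = 0
The P-positions (g = 0) in 0..7 are 0, 1, 2, 7.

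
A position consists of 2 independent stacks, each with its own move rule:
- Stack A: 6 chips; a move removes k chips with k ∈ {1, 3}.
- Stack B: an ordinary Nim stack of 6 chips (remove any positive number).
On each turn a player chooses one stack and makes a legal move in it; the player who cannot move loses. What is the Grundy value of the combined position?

6

For stack A, compute g(0), g(1), … with moves {1, 3}:
g(0) = mex{} = 0
g(1) = mex{0} = 1
g(2) = mex{1} = 0
g(3) = mex{0} = 1
g(4) = mex{1} = 0
g(5) = mex{0} = 1
g(6) = mex{1} = 0
So g(6) = 0.
Stack B is a plain Nim stack of size 6, so its Grundy value is 6.
The value of a disjunctive sum is the nim-sum of the parts.
Combined value = 0 XOR 6 = 6.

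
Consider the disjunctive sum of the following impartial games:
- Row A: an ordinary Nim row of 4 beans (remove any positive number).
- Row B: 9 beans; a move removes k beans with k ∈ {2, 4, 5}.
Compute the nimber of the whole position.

5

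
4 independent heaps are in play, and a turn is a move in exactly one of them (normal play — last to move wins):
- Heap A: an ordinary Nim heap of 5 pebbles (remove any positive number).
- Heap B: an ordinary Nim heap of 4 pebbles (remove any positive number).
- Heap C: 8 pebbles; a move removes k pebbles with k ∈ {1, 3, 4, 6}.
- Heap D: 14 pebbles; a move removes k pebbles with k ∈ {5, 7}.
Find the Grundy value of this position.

0

Heap A is a plain Nim heap of size 5, so its Grundy value is 5.
Heap B is a plain Nim heap of size 4, so its Grundy value is 4.
Build the Grundy sequence for heap C with g(k) = mex{g(k−s) : s ∈ {1, 3, 4, 6}, s ≤ k}:
g(0) = mex{} = 0
g(1) = mex{0} = 1
g(2) = mex{1} = 0
g(3) = mex{0} = 1
g(4) = mex{0,1} = 2
g(5) = mex{0,1,2} = 3
g(6) = mex{0,1,3} = 2
g(7) = mex{1,2} = 0
g(8) = mex{0,2,3} = 1
So g(8) = 1.
For heap D, compute g(0), g(1), … with moves {5, 7}:
k:     0  1  2  3  4  5  6  7  8  9 10 11 12 13 14
g(k):  0  0  0  0  0  1  1  1  1  1  2  2  0  0  0
So g(14) = 0.
By the Sprague-Grundy theorem, the Grundy value of a sum of independent games is the XOR of the component values.
Combined value = 5 ⊕ 4 ⊕ 1 ⊕ 0 = 0.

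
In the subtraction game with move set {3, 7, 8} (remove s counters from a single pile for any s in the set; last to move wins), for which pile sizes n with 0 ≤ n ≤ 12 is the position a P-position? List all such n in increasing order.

0, 1, 2, 6, 11, 12

Build the Grundy sequence with g(k) = mex{g(k−s) : s ∈ {3, 7, 8}, s ≤ k}:
g(0) = mex{} = 0
g(1) = mex{} = 0
g(2) = mex{} = 0
g(3) = mex{0} = 1
g(4) = mex{0} = 1
g(5) = mex{0} = 1
g(6) = mex{1} = 0
g(7) = mex{0,1} = 2
g(8) = mex{0,1} = 2
g(9) = mex{0} = 1
g(10) = mex{0,1,2} = 3
g(11) = mex{1,2} = 0
g(12) = mex{1} = 0
The P-positions (g = 0) in 0..12 are 0, 1, 2, 6, 11, 12.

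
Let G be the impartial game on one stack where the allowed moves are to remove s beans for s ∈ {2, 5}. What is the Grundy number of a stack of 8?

Compute g(0), g(1), … for moves {2, 5}:
k:     0  1  2  3  4  5  6  7  8
g(k):  0  0  1  1  0  2  1  0  0
So g(8) = 0.

0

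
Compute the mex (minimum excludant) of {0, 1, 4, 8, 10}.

2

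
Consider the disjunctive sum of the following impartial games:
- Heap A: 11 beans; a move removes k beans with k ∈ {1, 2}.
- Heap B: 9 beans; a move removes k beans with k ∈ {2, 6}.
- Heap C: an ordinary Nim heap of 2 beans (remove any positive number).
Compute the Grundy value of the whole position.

0

Grundy values for heap A (subtraction set {1, 2}):
g(0) = mex{} = 0
g(1) = mex{0} = 1
g(2) = mex{0,1} = 2
g(3) = mex{1,2} = 0
g(4) = mex{0,2} = 1
g(5) = mex{0,1} = 2
g(6) = mex{1,2} = 0
g(7) = mex{0,2} = 1
g(8) = mex{0,1} = 2
g(9) = mex{1,2} = 0
g(10) = mex{0,2} = 1
g(11) = mex{0,1} = 2
So g(11) = 2.
Grundy values for heap B (subtraction set {2, 6}):
g(0) = mex{} = 0
g(1) = mex{} = 0
g(2) = mex{0} = 1
g(3) = mex{0} = 1
g(4) = mex{1} = 0
g(5) = mex{1} = 0
g(6) = mex{0} = 1
g(7) = mex{0} = 1
g(8) = mex{1} = 0
g(9) = mex{1} = 0
So g(9) = 0.
Heap C is a plain Nim heap of size 2, so its Grundy value is 2.
The value of a disjunctive sum is the nim-sum of the parts.
Combined value = 2 ⊕ 0 ⊕ 2 = 0.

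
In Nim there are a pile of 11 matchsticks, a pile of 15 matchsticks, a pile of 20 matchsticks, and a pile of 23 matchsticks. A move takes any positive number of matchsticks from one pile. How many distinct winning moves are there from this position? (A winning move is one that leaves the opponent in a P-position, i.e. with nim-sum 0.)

3

Nim-sum: 11 XOR 15 XOR 20 XOR 23 = 7.
The overall nim-sum is X = 7. A pile of size p has a winning move iff p XOR X < p (reduce it to p XOR X).
  11: 11 XOR 7 = 12 ≥ 11 — no move.
  15: 15 XOR 7 = 8 < 15 — winning move (to 8).
  20: 20 XOR 7 = 19 < 20 — winning move (to 19).
  23: 23 XOR 7 = 16 < 23 — winning move (to 16).
That gives 3 winning moves.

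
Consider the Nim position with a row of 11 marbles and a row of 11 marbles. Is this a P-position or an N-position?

P-position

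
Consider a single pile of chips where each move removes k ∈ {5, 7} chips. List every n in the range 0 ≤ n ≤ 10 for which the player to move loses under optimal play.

Build the Grundy sequence with g(k) = mex{g(k−s) : s ∈ {5, 7}, s ≤ k}:
k:     0  1  2  3  4  5  6  7  8  9 10
g(k):  0  0  0  0  0  1  1  1  1  1  2
The P-positions (g = 0) in 0..10 are 0, 1, 2, 3, 4.

0, 1, 2, 3, 4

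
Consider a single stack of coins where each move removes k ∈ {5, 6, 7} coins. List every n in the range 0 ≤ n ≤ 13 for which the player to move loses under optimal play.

Grundy values for subtraction set {5, 6, 7}:
k:     0  1  2  3  4  5  6  7  8  9 10 11 12 13
g(k):  0  0  0  0  0  1  1  1  1  1  2  2  0  0
The P-positions (g = 0) in 0..13 are 0, 1, 2, 3, 4, 12, 13.

0, 1, 2, 3, 4, 12, 13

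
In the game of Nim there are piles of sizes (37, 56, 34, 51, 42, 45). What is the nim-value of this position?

11

Nim-sum: 37 ⊕ 56 ⊕ 34 ⊕ 51 ⊕ 42 ⊕ 45 = 11.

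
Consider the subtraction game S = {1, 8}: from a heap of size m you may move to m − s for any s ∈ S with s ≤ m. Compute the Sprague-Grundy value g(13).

Compute g(0), g(1), … for moves {1, 8}:
g(0) = mex{} = 0
g(1) = mex{0} = 1
g(2) = mex{1} = 0
g(3) = mex{0} = 1
g(4) = mex{1} = 0
g(5) = mex{0} = 1
g(6) = mex{1} = 0
g(7) = mex{0} = 1
g(8) = mex{0,1} = 2
g(9) = mex{1,2} = 0
g(10) = mex{0} = 1
g(11) = mex{1} = 0
g(12) = mex{0} = 1
g(13) = mex{1} = 0
So g(13) = 0.

0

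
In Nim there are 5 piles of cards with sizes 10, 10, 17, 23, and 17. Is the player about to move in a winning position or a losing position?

Compute the nim-sum pairwise:
10 ⊕ 10 = 0
0 ⊕ 17 = 17
17 ⊕ 23 = 6
6 ⊕ 17 = 23
The nim-sum is 23 ≠ 0, so this is an N-position: the player to move can win.

Winning position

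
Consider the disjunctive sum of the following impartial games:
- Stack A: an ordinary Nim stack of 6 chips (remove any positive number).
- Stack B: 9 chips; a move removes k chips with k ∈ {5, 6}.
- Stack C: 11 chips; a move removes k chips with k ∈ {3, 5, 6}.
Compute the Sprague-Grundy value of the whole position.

7

Stack A is a plain Nim stack of size 6, so its Grundy value is 6.
Build the Grundy sequence for stack B with g(k) = mex{g(k−s) : s ∈ {5, 6}, s ≤ k}:
k:     0  1  2  3  4  5  6  7  8  9
g(k):  0  0  0  0  0  1  1  1  1  1
So g(9) = 1.
For stack C, compute g(0), g(1), … with moves {3, 5, 6}:
g(0) = mex{} = 0
g(1) = mex{} = 0
g(2) = mex{} = 0
g(3) = mex{0} = 1
g(4) = mex{0} = 1
g(5) = mex{0} = 1
g(6) = mex{0,1} = 2
g(7) = mex{0,1} = 2
g(8) = mex{0,1} = 2
g(9) = mex{1,2} = 0
g(10) = mex{1,2} = 0
g(11) = mex{1,2} = 0
So g(11) = 0.
By the Sprague-Grundy theorem, the Grundy value of a sum of independent games is the XOR of the component values.
Combined value = 6 XOR 1 XOR 0 = 7.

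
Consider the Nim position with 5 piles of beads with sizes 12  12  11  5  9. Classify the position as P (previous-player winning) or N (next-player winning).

N-position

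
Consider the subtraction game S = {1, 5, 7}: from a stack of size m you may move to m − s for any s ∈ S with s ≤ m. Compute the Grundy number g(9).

1

Compute g(0), g(1), … for moves {1, 5, 7}:
g(0) = mex{} = 0
g(1) = mex{0} = 1
g(2) = mex{1} = 0
g(3) = mex{0} = 1
g(4) = mex{1} = 0
g(5) = mex{0} = 1
g(6) = mex{1} = 0
g(7) = mex{0} = 1
g(8) = mex{1} = 0
g(9) = mex{0} = 1
So g(9) = 1.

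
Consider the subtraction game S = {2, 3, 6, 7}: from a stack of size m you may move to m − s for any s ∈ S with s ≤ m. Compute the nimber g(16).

1

Build the Grundy sequence with g(k) = mex{g(k−s) : s ∈ {2, 3, 6, 7}, s ≤ k}:
k:     0  1  2  3  4  5  6  7  8  9 10 11 12 13 14 15 16
g(k):  0  0  1  1  2  0  3  1  2  0  0  1  1  2  0  3  1
So g(16) = 1.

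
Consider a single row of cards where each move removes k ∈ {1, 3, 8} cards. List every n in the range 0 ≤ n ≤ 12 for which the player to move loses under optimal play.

0, 2, 4, 6, 11

Compute g(0), g(1), … for moves {1, 3, 8}:
g(0) = mex{} = 0
g(1) = mex{0} = 1
g(2) = mex{1} = 0
g(3) = mex{0} = 1
g(4) = mex{1} = 0
g(5) = mex{0} = 1
g(6) = mex{1} = 0
g(7) = mex{0} = 1
g(8) = mex{0,1} = 2
g(9) = mex{0,1,2} = 3
g(10) = mex{0,1,3} = 2
g(11) = mex{1,2} = 0
g(12) = mex{0,3} = 1
The P-positions (g = 0) in 0..12 are 0, 2, 4, 6, 11.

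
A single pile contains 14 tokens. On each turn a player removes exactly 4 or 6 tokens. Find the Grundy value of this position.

1

Grundy values for subtraction set {4, 6}:
g(0) = mex{} = 0
g(1) = mex{} = 0
g(2) = mex{} = 0
g(3) = mex{} = 0
g(4) = mex{0} = 1
g(5) = mex{0} = 1
g(6) = mex{0} = 1
g(7) = mex{0} = 1
g(8) = mex{0,1} = 2
g(9) = mex{0,1} = 2
g(10) = mex{1} = 0
g(11) = mex{1} = 0
g(12) = mex{1,2} = 0
g(13) = mex{1,2} = 0
g(14) = mex{0,2} = 1
So g(14) = 1.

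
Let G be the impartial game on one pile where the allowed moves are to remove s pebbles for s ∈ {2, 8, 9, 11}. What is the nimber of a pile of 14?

3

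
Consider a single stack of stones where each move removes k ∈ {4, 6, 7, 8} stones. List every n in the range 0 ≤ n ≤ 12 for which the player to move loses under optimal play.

0, 1, 2, 3, 12

Build the Grundy sequence with g(k) = mex{g(k−s) : s ∈ {4, 6, 7, 8}, s ≤ k}:
g(0) = mex{} = 0
g(1) = mex{} = 0
g(2) = mex{} = 0
g(3) = mex{} = 0
g(4) = mex{0} = 1
g(5) = mex{0} = 1
g(6) = mex{0} = 1
g(7) = mex{0} = 1
g(8) = mex{0,1} = 2
g(9) = mex{0,1} = 2
g(10) = mex{0,1} = 2
g(11) = mex{0,1} = 2
g(12) = mex{1,2} = 0
The P-positions (g = 0) in 0..12 are 0, 1, 2, 3, 12.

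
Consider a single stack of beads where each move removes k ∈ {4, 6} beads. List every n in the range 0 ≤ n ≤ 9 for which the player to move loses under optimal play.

Build the Grundy sequence with g(k) = mex{g(k−s) : s ∈ {4, 6}, s ≤ k}:
g(0) = mex{} = 0
g(1) = mex{} = 0
g(2) = mex{} = 0
g(3) = mex{} = 0
g(4) = mex{0} = 1
g(5) = mex{0} = 1
g(6) = mex{0} = 1
g(7) = mex{0} = 1
g(8) = mex{0,1} = 2
g(9) = mex{0,1} = 2
The P-positions (g = 0) in 0..9 are 0, 1, 2, 3.

0, 1, 2, 3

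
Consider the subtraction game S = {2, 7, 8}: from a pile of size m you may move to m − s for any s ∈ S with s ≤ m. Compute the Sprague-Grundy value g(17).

1

Grundy values for subtraction set {2, 7, 8}:
k:     0  1  2  3  4  5  6  7  8  9 10 11 12 13 14 15 16 17
g(k):  0  0  1  1  0  0  1  1  2  2  0  3  1  2  0  0  1  1
So g(17) = 1.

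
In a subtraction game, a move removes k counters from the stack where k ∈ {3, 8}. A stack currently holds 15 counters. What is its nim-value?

1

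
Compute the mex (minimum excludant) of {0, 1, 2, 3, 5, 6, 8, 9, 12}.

4

The values 0, 1, 2, 3 are all present; 4 is the first non-negative integer missing from the set.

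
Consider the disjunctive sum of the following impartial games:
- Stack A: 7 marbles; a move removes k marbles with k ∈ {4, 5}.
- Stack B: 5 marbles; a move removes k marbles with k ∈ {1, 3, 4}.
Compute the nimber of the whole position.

Grundy values for stack A (subtraction set {4, 5}):
g(0) = mex{} = 0
g(1) = mex{} = 0
g(2) = mex{} = 0
g(3) = mex{} = 0
g(4) = mex{0} = 1
g(5) = mex{0} = 1
g(6) = mex{0} = 1
g(7) = mex{0} = 1
So g(7) = 1.
Grundy values for stack B (subtraction set {1, 3, 4}):
g(0) = mex{} = 0
g(1) = mex{0} = 1
g(2) = mex{1} = 0
g(3) = mex{0} = 1
g(4) = mex{0,1} = 2
g(5) = mex{0,1,2} = 3
So g(5) = 3.
The value of a disjunctive sum is the nim-sum of the parts.
Combined value = 1 ⊕ 3 = 2.

2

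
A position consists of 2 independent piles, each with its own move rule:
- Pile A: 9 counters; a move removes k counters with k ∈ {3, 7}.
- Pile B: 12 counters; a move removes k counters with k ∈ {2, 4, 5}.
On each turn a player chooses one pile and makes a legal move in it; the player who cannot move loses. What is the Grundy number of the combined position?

3

Grundy values for pile A (subtraction set {3, 7}):
g(0) = mex{} = 0
g(1) = mex{} = 0
g(2) = mex{} = 0
g(3) = mex{0} = 1
g(4) = mex{0} = 1
g(5) = mex{0} = 1
g(6) = mex{1} = 0
g(7) = mex{0,1} = 2
g(8) = mex{0,1} = 2
g(9) = mex{0} = 1
So g(9) = 1.
Grundy values for pile B (subtraction set {2, 4, 5}):
g(0) = mex{} = 0
g(1) = mex{} = 0
g(2) = mex{0} = 1
g(3) = mex{0} = 1
g(4) = mex{0,1} = 2
g(5) = mex{0,1} = 2
g(6) = mex{0,1,2} = 3
g(7) = mex{1,2} = 0
g(8) = mex{1,2,3} = 0
g(9) = mex{0,2} = 1
g(10) = mex{0,2,3} = 1
g(11) = mex{0,1,3} = 2
g(12) = mex{0,1} = 2
So g(12) = 2.
By the Sprague-Grundy theorem, the Grundy value of a sum of independent games is the XOR of the component values.
Combined value = 1 XOR 2 = 3.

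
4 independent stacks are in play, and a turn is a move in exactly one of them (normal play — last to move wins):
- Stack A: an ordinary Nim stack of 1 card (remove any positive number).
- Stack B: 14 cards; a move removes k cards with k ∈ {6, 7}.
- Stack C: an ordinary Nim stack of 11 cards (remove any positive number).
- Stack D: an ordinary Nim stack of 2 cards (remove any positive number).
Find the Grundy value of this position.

Stack A is a plain Nim stack of size 1, so its Grundy value is 1.
For stack B, compute g(0), g(1), … with moves {6, 7}:
k:     0  1  2  3  4  5  6  7  8  9 10 11 12 13 14
g(k):  0  0  0  0  0  0  1  1  1  1  1  1  2  0  0
So g(14) = 0.
Stack C is a plain Nim stack of size 11, so its Grundy value is 11.
Stack D is a plain Nim stack of size 2, so its Grundy value is 2.
By the Sprague-Grundy theorem, the Grundy value of a sum of independent games is the XOR of the component values.
Combined value = 1 XOR 0 XOR 11 XOR 2 = 8.

8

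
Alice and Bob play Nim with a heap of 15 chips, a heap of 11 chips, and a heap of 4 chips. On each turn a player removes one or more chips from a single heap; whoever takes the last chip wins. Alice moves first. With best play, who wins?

Bob wins

In binary:
  1111  (15)
  1011  (11)
  0100  (4)
  ----
  0000  (0)
The nim-sum is 0, so this is a P-position: the player to move is in a losing position under optimal play; Alice is about to move from it and so loses — Bob wins.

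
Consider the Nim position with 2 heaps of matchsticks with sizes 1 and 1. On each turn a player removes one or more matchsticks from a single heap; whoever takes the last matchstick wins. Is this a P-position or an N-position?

P-position

Compute the nim-sum pairwise:
1 ^ 1 = 0
The nim-sum is 0, so this is a P-position: the player to move is in a losing position under optimal play.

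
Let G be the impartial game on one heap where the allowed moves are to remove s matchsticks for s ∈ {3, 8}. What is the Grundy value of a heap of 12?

0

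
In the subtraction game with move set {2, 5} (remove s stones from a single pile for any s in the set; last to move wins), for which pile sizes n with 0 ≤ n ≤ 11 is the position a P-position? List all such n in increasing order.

0, 1, 4, 7, 8, 11

Grundy values for subtraction set {2, 5}:
k:     0  1  2  3  4  5  6  7  8  9 10 11
g(k):  0  0  1  1  0  2  1  0  0  1  1  0
The P-positions (g = 0) in 0..11 are 0, 1, 4, 7, 8, 11.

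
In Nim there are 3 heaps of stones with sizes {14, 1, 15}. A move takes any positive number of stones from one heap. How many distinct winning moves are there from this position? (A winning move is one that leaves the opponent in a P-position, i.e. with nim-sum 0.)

Compute the nim-sum pairwise:
14 ^ 1 = 15
15 ^ 15 = 0
The nim-sum is already 0, so every move leaves a nonzero nim-sum — there are no winning moves.

0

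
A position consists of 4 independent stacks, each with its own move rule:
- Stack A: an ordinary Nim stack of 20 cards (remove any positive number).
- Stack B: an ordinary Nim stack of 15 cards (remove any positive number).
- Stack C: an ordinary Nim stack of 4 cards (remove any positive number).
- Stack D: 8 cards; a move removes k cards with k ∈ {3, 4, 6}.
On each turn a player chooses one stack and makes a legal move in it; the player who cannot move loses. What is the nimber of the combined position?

Stack A is a plain Nim stack of size 20, so its Grundy value is 20.
Stack B is a plain Nim stack of size 15, so its Grundy value is 15.
Stack C is a plain Nim stack of size 4, so its Grundy value is 4.
Build the Grundy sequence for stack D with g(k) = mex{g(k−s) : s ∈ {3, 4, 6}, s ≤ k}:
k:     0  1  2  3  4  5  6  7  8
g(k):  0  0  0  1  1  1  2  2  2
So g(8) = 2.
By the Sprague-Grundy theorem, the Grundy value of a sum of independent games is the XOR of the component values.
Combined value = 20 ⊕ 15 ⊕ 4 ⊕ 2 = 29.

29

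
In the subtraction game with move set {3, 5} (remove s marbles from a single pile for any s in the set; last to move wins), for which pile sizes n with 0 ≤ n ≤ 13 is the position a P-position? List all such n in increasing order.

0, 1, 2, 8, 9, 10

Compute g(0), g(1), … for moves {3, 5}:
g(0) = mex{} = 0
g(1) = mex{} = 0
g(2) = mex{} = 0
g(3) = mex{0} = 1
g(4) = mex{0} = 1
g(5) = mex{0} = 1
g(6) = mex{0,1} = 2
g(7) = mex{0,1} = 2
g(8) = mex{1} = 0
g(9) = mex{1,2} = 0
g(10) = mex{1,2} = 0
g(11) = mex{0,2} = 1
g(12) = mex{0,2} = 1
g(13) = mex{0} = 1
The P-positions (g = 0) in 0..13 are 0, 1, 2, 8, 9, 10.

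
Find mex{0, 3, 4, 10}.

1

0 is in the set but 1 is not, so the mex is 1.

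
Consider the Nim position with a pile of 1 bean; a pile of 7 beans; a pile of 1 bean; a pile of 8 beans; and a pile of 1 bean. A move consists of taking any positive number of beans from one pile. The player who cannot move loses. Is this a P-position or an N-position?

Nim-sum: 1 XOR 7 XOR 1 XOR 8 XOR 1 = 14.
The nim-sum is 14 ≠ 0, so this is an N-position: the player to move can win.

N-position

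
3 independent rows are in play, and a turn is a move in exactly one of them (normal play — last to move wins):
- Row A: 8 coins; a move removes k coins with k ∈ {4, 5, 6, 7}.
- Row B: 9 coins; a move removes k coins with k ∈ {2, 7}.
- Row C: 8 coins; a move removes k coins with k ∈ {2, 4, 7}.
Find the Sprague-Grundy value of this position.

3

For row A, compute g(0), g(1), … with moves {4, 5, 6, 7}:
k:     0  1  2  3  4  5  6  7  8
g(k):  0  0  0  0  1  1  1  1  2
So g(8) = 2.
Build the Grundy sequence for row B with g(k) = mex{g(k−s) : s ∈ {2, 7}, s ≤ k}:
k:     0  1  2  3  4  5  6  7  8  9
g(k):  0  0  1  1  0  0  1  1  2  0
So g(9) = 0.
Grundy values for row C (subtraction set {2, 4, 7}):
k:     0  1  2  3  4  5  6  7  8
g(k):  0  0  1  1  2  2  0  3  1
So g(8) = 1.
The value of a disjunctive sum is the nim-sum of the parts.
Combined value = 2 ⊕ 0 ⊕ 1 = 3.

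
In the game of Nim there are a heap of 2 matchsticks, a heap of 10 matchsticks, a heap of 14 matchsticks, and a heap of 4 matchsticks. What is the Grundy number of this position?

2

Bitwise XOR of the heap sizes:
  0010  (2)
  1010  (10)
  1110  (14)
  0100  (4)
  ----
  0010  (2)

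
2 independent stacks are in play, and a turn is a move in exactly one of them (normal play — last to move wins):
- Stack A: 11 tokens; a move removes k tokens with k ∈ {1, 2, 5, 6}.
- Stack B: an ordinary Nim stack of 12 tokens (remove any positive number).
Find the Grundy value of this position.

13

Build the Grundy sequence for stack A with g(k) = mex{g(k−s) : s ∈ {1, 2, 5, 6}, s ≤ k}:
k:     0  1  2  3  4  5  6  7  8  9 10 11
g(k):  0  1  2  0  1  2  3  0  1  2  0  1
So g(11) = 1.
Stack B is a plain Nim stack of size 12, so its Grundy value is 12.
By the Sprague-Grundy theorem, the Grundy value of a sum of independent games is the XOR of the component values.
Combined value = 1 ⊕ 12 = 13.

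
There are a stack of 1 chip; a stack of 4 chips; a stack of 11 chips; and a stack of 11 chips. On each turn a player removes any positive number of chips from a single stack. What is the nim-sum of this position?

5

Nim-sum: 1 XOR 4 XOR 11 XOR 11 = 5.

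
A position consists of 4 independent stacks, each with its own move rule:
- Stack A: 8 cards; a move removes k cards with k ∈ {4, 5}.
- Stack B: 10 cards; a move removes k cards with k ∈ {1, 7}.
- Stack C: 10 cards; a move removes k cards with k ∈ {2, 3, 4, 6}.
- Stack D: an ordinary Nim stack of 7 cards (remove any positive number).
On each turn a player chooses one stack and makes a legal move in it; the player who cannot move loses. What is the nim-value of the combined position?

4

For stack A, compute g(0), g(1), … with moves {4, 5}:
g(0) = mex{} = 0
g(1) = mex{} = 0
g(2) = mex{} = 0
g(3) = mex{} = 0
g(4) = mex{0} = 1
g(5) = mex{0} = 1
g(6) = mex{0} = 1
g(7) = mex{0} = 1
g(8) = mex{0,1} = 2
So g(8) = 2.
Grundy values for stack B (subtraction set {1, 7}):
k:     0  1  2  3  4  5  6  7  8  9 10
g(k):  0  1  0  1  0  1  0  1  0  1  0
So g(10) = 0.
Grundy values for stack C (subtraction set {2, 3, 4, 6}):
k:     0  1  2  3  4  5  6  7  8  9 10
g(k):  0  0  1  1  2  2  3  3  0  0  1
So g(10) = 1.
Stack D is a plain Nim stack of size 7, so its Grundy value is 7.
The value of a disjunctive sum is the nim-sum of the parts.
Combined value = 2 ⊕ 0 ⊕ 1 ⊕ 7 = 4.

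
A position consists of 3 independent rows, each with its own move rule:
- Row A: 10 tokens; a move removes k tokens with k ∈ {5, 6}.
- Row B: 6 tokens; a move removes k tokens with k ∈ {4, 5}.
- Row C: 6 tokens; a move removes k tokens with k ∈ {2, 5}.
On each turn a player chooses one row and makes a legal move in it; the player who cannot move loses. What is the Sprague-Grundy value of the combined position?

Build the Grundy sequence for row A with g(k) = mex{g(k−s) : s ∈ {5, 6}, s ≤ k}:
g(0) = mex{} = 0
g(1) = mex{} = 0
g(2) = mex{} = 0
g(3) = mex{} = 0
g(4) = mex{} = 0
g(5) = mex{0} = 1
g(6) = mex{0} = 1
g(7) = mex{0} = 1
g(8) = mex{0} = 1
g(9) = mex{0} = 1
g(10) = mex{0,1} = 2
So g(10) = 2.
Build the Grundy sequence for row B with g(k) = mex{g(k−s) : s ∈ {4, 5}, s ≤ k}:
k:     0  1  2  3  4  5  6
g(k):  0  0  0  0  1  1  1
So g(6) = 1.
Grundy values for row C (subtraction set {2, 5}):
k:     0  1  2  3  4  5  6
g(k):  0  0  1  1  0  2  1
So g(6) = 1.
By the Sprague-Grundy theorem, the Grundy value of a sum of independent games is the XOR of the component values.
Combined value = 2 XOR 1 XOR 1 = 2.

2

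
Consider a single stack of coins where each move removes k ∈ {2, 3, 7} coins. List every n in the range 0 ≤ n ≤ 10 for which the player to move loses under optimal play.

0, 1, 5, 6, 10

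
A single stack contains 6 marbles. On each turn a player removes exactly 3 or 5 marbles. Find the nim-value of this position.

2

Compute g(0), g(1), … for moves {3, 5}:
g(0) = mex{} = 0
g(1) = mex{} = 0
g(2) = mex{} = 0
g(3) = mex{0} = 1
g(4) = mex{0} = 1
g(5) = mex{0} = 1
g(6) = mex{0,1} = 2
So g(6) = 2.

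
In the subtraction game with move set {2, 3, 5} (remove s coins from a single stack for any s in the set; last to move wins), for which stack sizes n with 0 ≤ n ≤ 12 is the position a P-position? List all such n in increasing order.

0, 1, 7, 8

Build the Grundy sequence with g(k) = mex{g(k−s) : s ∈ {2, 3, 5}, s ≤ k}:
g(0) = mex{} = 0
g(1) = mex{} = 0
g(2) = mex{0} = 1
g(3) = mex{0} = 1
g(4) = mex{0,1} = 2
g(5) = mex{0,1} = 2
g(6) = mex{0,1,2} = 3
g(7) = mex{1,2} = 0
g(8) = mex{1,2,3} = 0
g(9) = mex{0,2,3} = 1
g(10) = mex{0,2} = 1
g(11) = mex{0,1,3} = 2
g(12) = mex{0,1} = 2
The P-positions (g = 0) in 0..12 are 0, 1, 7, 8.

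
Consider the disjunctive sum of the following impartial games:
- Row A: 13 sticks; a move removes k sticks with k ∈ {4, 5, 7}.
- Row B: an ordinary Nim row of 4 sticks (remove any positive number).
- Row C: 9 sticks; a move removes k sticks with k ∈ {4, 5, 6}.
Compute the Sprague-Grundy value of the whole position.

6

For row A, compute g(0), g(1), … with moves {4, 5, 7}:
g(0) = mex{} = 0
g(1) = mex{} = 0
g(2) = mex{} = 0
g(3) = mex{} = 0
g(4) = mex{0} = 1
g(5) = mex{0} = 1
g(6) = mex{0} = 1
g(7) = mex{0} = 1
g(8) = mex{0,1} = 2
g(9) = mex{0,1} = 2
g(10) = mex{0,1} = 2
g(11) = mex{1} = 0
g(12) = mex{1,2} = 0
g(13) = mex{1,2} = 0
So g(13) = 0.
Row B is a plain Nim row of size 4, so its Grundy value is 4.
Build the Grundy sequence for row C with g(k) = mex{g(k−s) : s ∈ {4, 5, 6}, s ≤ k}:
g(0) = mex{} = 0
g(1) = mex{} = 0
g(2) = mex{} = 0
g(3) = mex{} = 0
g(4) = mex{0} = 1
g(5) = mex{0} = 1
g(6) = mex{0} = 1
g(7) = mex{0} = 1
g(8) = mex{0,1} = 2
g(9) = mex{0,1} = 2
So g(9) = 2.
By the Sprague-Grundy theorem, the Grundy value of a sum of independent games is the XOR of the component values.
Combined value = 0 XOR 4 XOR 2 = 6.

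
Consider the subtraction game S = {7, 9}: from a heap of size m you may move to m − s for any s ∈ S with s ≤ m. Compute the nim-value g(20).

Build the Grundy sequence with g(k) = mex{g(k−s) : s ∈ {7, 9}, s ≤ k}:
k:     0  1  2  3  4  5  6  7  8  9 10 11 12 13 14 15 16 17 18 19 20
g(k):  0  0  0  0  0  0  0  1  1  1  1  1  1  1  2  2  0  0  0  0  0
So g(20) = 0.

0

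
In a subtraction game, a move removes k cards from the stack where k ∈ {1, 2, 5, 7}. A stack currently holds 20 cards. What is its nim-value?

Grundy values for subtraction set {1, 2, 5, 7}:
k:     0  1  2  3  4  5  6  7  8  9 10 11 12 13 14 15 16 17 18 19 20
g(k):  0  1  2  0  1  2  0  1  2  0  1  2  0  1  2  0  1  2  0  1  2
So g(20) = 2.

2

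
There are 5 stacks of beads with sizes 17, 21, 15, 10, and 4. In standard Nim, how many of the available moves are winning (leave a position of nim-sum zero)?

Compute the nim-sum pairwise:
17 XOR 21 = 4
4 XOR 15 = 11
11 XOR 10 = 1
1 XOR 4 = 5
The overall nim-sum is X = 5. A stack of size p has a winning move iff p XOR X < p (reduce it to p XOR X).
  17: 17 XOR 5 = 20 ≥ 17 — no move.
  21: 21 XOR 5 = 16 < 21 — winning move (to 16).
  15: 15 XOR 5 = 10 < 15 — winning move (to 10).
  10: 10 XOR 5 = 15 ≥ 10 — no move.
  4: 4 XOR 5 = 1 < 4 — winning move (to 1).
That gives 3 winning moves.

3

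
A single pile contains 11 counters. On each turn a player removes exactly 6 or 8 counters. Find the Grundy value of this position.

Build the Grundy sequence with g(k) = mex{g(k−s) : s ∈ {6, 8}, s ≤ k}:
k:     0  1  2  3  4  5  6  7  8  9 10 11
g(k):  0  0  0  0  0  0  1  1  1  1  1  1
So g(11) = 1.

1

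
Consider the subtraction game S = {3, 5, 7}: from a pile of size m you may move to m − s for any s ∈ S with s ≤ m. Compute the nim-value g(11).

0

Build the Grundy sequence with g(k) = mex{g(k−s) : s ∈ {3, 5, 7}, s ≤ k}:
k:     0  1  2  3  4  5  6  7  8  9 10 11
g(k):  0  0  0  1  1  1  2  2  2  3  0  0
So g(11) = 0.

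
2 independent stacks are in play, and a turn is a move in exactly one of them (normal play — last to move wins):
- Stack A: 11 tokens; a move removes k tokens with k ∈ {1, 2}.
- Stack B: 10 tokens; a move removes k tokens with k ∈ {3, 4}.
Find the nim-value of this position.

For stack A, compute g(0), g(1), … with moves {1, 2}:
g(0) = mex{} = 0
g(1) = mex{0} = 1
g(2) = mex{0,1} = 2
g(3) = mex{1,2} = 0
g(4) = mex{0,2} = 1
g(5) = mex{0,1} = 2
g(6) = mex{1,2} = 0
g(7) = mex{0,2} = 1
g(8) = mex{0,1} = 2
g(9) = mex{1,2} = 0
g(10) = mex{0,2} = 1
g(11) = mex{0,1} = 2
So g(11) = 2.
For stack B, compute g(0), g(1), … with moves {3, 4}:
g(0) = mex{} = 0
g(1) = mex{} = 0
g(2) = mex{} = 0
g(3) = mex{0} = 1
g(4) = mex{0} = 1
g(5) = mex{0} = 1
g(6) = mex{0,1} = 2
g(7) = mex{1} = 0
g(8) = mex{1} = 0
g(9) = mex{1,2} = 0
g(10) = mex{0,2} = 1
So g(10) = 1.
By the Sprague-Grundy theorem, the Grundy value of a sum of independent games is the XOR of the component values.
Combined value = 2 XOR 1 = 3.

3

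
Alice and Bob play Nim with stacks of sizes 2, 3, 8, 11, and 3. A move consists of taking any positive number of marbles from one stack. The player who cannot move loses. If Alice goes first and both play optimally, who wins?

Alice wins

Nim-sum: 2 XOR 3 XOR 8 XOR 11 XOR 3 = 1.
The nim-sum is 1 ≠ 0, so this is an N-position: the player to move can win; Alice has a winning move.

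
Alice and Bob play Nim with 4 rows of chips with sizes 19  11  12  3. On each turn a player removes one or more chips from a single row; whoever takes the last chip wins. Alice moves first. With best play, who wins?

Compute the nim-sum pairwise:
19 ^ 11 = 24
24 ^ 12 = 20
20 ^ 3 = 23
The nim-sum is 23 ≠ 0, so this is an N-position: the player to move can win; Alice has a winning move.

Alice wins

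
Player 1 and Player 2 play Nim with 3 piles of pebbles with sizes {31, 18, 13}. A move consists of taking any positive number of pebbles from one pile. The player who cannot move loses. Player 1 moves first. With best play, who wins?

Nim-sum: 31 XOR 18 XOR 13 = 0.
The nim-sum is 0, so this is a P-position: the player to move is in a losing position under optimal play; Player 1 is about to move from it and so loses — Player 2 wins.

Player 2 wins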